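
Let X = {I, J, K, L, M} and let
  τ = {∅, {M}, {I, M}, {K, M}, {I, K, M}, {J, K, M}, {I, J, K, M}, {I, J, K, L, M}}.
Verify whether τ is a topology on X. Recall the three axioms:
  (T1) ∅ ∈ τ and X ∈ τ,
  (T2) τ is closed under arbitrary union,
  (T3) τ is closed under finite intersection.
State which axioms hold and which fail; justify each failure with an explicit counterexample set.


τ IS a topology on X.

Axiom (T1): ∅ ∈ τ? Yes; X ∈ τ? Yes.
Axiom (T2/T3): check pairwise unions and intersections of members of τ.
All pairwise intersections and unions checked — each lies in τ. Therefore τ satisfies (T1), (T2), (T3): it IS a topology on X.


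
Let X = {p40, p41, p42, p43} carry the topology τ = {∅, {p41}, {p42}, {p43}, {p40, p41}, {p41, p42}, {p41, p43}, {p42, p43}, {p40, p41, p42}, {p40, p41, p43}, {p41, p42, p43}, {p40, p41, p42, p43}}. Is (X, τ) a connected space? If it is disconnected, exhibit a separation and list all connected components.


(X, τ) is disconnected; components = [{p42}, {p43}, {p40, p41}].

Find clopen sets (U ∈ τ with X ∖ U ∈ τ):
  U = ∅, X ∖ U = {p40, p41, p42, p43} — both open, so U is clopen.
  U = {p42}, X ∖ U = {p40, p41, p43} — both open, so U is clopen.
  U = {p43}, X ∖ U = {p40, p41, p42} — both open, so U is clopen.
  U = {p40, p41}, X ∖ U = {p42, p43} — both open, so U is clopen.
  U = {p42, p43}, X ∖ U = {p40, p41} — both open, so U is clopen.
  U = {p40, p41, p42}, X ∖ U = {p43} — both open, so U is clopen.
  U = {p40, p41, p43}, X ∖ U = {p42} — both open, so U is clopen.
  U = {p40, p41, p42, p43}, X ∖ U = ∅ — both open, so U is clopen.
Nontrivial clopen(s) exist: e.g. {p40, p41, p43}. So (X, τ) is disconnected.
Compute connected components by grouping points that agree on all clopens:
  component: {p42}
  component: {p43}
  component: {p40, p41}


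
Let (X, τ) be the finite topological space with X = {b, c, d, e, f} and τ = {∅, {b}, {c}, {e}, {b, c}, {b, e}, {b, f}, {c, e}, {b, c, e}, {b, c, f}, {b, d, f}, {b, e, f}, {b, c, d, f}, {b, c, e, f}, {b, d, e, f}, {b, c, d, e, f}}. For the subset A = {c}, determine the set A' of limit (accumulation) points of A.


A' = ∅

For each x ∈ X, list the open sets U ∈ τ with x ∈ U, then check whether U ∩ (A ∖ {x}) ≠ ∅ for every such U.
  x = b: open {b} ∋ x has {b} ∩ (A ∖ {b}) = ∅, so x is NOT a limit point.
  x = c: open {c} ∋ x has {c} ∩ (A ∖ {c}) = ∅, so x is NOT a limit point.
  x = d: open {b, d, f} ∋ x has {b, d, f} ∩ (A ∖ {d}) = ∅, so x is NOT a limit point.
  x = e: open {e} ∋ x has {e} ∩ (A ∖ {e}) = ∅, so x is NOT a limit point.
  x = f: open {b, f} ∋ x has {b, f} ∩ (A ∖ {f}) = ∅, so x is NOT a limit point.
Collecting: A' = ∅.


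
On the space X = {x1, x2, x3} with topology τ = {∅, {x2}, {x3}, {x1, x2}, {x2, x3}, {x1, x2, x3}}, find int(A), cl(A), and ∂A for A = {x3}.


int(A) = {x3}, cl(A) = {x3}, ∂A = ∅.

Closed sets in (X, τ) are complements of opens:
  closed(X, τ) = {∅, {x1}, {x3}, {x1, x2}, {x1, x3}, {x1, x2, x3}}.
int(A) = ⋃ {U ∈ τ : U ⊆ A}. Opens contained in A: ∅, {x3}.
Taking the union of these: int(A) = {x3}.
cl(A) = ⋂ {C closed : A ⊆ C}. Closed sets containing A: {x3}, {x1, x3}, {x1, x2, x3}.
Intersecting these: cl(A) = {x3}.
∂A = cl(A) ∖ int(A) = {x3} ∖ {x3} = ∅.


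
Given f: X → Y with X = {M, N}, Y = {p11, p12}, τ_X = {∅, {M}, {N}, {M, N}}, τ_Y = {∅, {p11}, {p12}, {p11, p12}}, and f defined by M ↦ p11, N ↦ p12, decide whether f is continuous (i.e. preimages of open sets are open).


f IS continuous.

Compute f^{-1}(U) for each U ∈ τ_Y:
  U = ∅: f^{-1}(U) = ∅ ∈ τ_X ✓.
  U = {p11}: f^{-1}(U) = {M} ∈ τ_X ✓.
  U = {p12}: f^{-1}(U) = {N} ∈ τ_X ✓.
  U = {p11, p12}: f^{-1}(U) = {M, N} ∈ τ_X ✓.
Every preimage lies in τ_X, so f IS continuous.


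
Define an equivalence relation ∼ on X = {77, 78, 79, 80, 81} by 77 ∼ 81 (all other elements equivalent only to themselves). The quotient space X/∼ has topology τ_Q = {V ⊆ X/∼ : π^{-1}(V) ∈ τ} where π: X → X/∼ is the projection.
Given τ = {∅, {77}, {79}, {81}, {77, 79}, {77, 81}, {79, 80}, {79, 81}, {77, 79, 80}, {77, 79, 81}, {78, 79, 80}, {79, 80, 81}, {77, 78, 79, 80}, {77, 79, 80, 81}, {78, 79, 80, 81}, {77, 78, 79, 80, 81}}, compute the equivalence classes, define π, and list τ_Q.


X/∼ = {[77=81], [78], [79], [80]}; |τ_Q| = 8.

Equivalence classes: [77=81], [78], [79], [80].
Quotient map π: X → X/∼ sends 77 ↦ [77=81], 78 ↦ [78], 79 ↦ [79], 80 ↦ [80], 81 ↦ [77=81].
For each subset V ⊆ X/∼, compute π^{-1}(V) ⊆ X and check whether π^{-1}(V) ∈ τ. V is open in τ_Q iff π^{-1}(V) ∈ τ.
  V = {}: π^{-1}(V) = ∅ ∈ τ ✓.
  V = {[77=81]}: π^{-1}(V) = {77, 81} ∈ τ ✓.
  V = {[78]}: π^{-1}(V) = {78} ∉ τ ✗.
  V = {[77=81], [78]}: π^{-1}(V) = {77, 78, 81} ∉ τ ✗.
  V = {[79]}: π^{-1}(V) = {79} ∈ τ ✓.
  V = {[77=81], [79]}: π^{-1}(V) = {77, 79, 81} ∈ τ ✓.
  V = {[78], [79]}: π^{-1}(V) = {78, 79} ∉ τ ✗.
  V = {[77=81], [78], [79]}: π^{-1}(V) = {77, 78, 79, 81} ∉ τ ✗.
  V = {[80]}: π^{-1}(V) = {80} ∉ τ ✗.
  V = {[77=81], [80]}: π^{-1}(V) = {77, 80, 81} ∉ τ ✗.
  V = {[78], [80]}: π^{-1}(V) = {78, 80} ∉ τ ✗.
  V = {[77=81], [78], [80]}: π^{-1}(V) = {77, 78, 80, 81} ∉ τ ✗.
  V = {[79], [80]}: π^{-1}(V) = {79, 80} ∈ τ ✓.
  V = {[77=81], [79], [80]}: π^{-1}(V) = {77, 79, 80, 81} ∈ τ ✓.
  V = {[78], [79], [80]}: π^{-1}(V) = {78, 79, 80} ∈ τ ✓.
  V = {[77=81], [78], [79], [80]}: π^{-1}(V) = {77, 78, 79, 80, 81} ∈ τ ✓.
Open sets in the quotient: τ_Q = {{}, {[77=81]}, {[79]}, {[77=81], [79]}, {[79], [80]}, {[77=81], [79], [80]}, {[78], [79], [80]}, {[77=81], [78], [79], [80]}} (8 elements).


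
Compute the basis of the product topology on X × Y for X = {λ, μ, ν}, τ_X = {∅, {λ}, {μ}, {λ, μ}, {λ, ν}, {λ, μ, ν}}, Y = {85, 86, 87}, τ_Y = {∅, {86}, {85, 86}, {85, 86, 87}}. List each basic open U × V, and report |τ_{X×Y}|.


Basis B = {∅ × ∅, {λ} × {86}, {μ} × {86}, {λ} × {85, 86}, {λ, μ} × {86}, {λ, ν} × {86}, {μ} × {85, 86}, {λ} × {85, 86, 87}, {λ, μ, ν} × {86}, {μ} × {85, 86, 87}, {λ, μ} × {85, 86}, {λ, ν} × {85, 86}, {λ, μ} × {85, 86, 87}, {λ, ν} × {85, 86, 87}, {λ, μ, ν} × {85, 86}, {λ, μ, ν} × {85, 86, 87}}; |τ_{X×Y}| = 40.

Enumerate products U × V with U ∈ τ_X, V ∈ τ_Y (deduplicated):
  ∅ × ∅ = {} (∅)
  {λ} × {86} = {(λ,86)}
  {μ} × {86} = {(μ,86)}
  {λ} × {85, 86} = {(λ,85), (λ,86)}
  {λ, μ} × {86} = {(λ,86), (μ,86)}
  {λ, ν} × {86} = {(λ,86), (ν,86)}
  {μ} × {85, 86} = {(μ,85), (μ,86)}
  {λ} × {85, 86, 87} = {(λ,85), (λ,86), (λ,87)}
  {λ, μ, ν} × {86} = {(λ,86), (μ,86), (ν,86)}
  {μ} × {85, 86, 87} = {(μ,85), (μ,86), (μ,87)}
  {λ, μ} × {85, 86} = {(λ,85), (λ,86), (μ,85), (μ,86)}
  {λ, ν} × {85, 86} = {(λ,85), (λ,86), (ν,85), (ν,86)}
  {λ, μ} × {85, 86, 87} = {(λ,85), (λ,86), (λ,87), (μ,85), (μ,86), (μ,87)}
  {λ, ν} × {85, 86, 87} = {(λ,85), (λ,86), (λ,87), (ν,85), (ν,86), (ν,87)}
  {λ, μ, ν} × {85, 86} = {(λ,85), (λ,86), (μ,85), (μ,86), (ν,85), (ν,86)}
  {λ, μ, ν} × {85, 86, 87} = {(λ,85), (λ,86), (λ,87), (μ,85), (μ,86), (μ,87), (ν,85), (ν,86), (ν,87)}
These 16 distinct sets form the basis B.
Close under arbitrary unions to get τ_{X×Y}; counting gives |τ_{X×Y}| = 40.


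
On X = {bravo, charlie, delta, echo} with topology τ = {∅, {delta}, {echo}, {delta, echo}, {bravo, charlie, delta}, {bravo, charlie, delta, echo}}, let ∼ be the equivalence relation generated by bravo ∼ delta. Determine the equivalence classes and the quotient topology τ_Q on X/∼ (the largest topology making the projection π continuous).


X/∼ = {[bravo=delta], [charlie], [echo]}; |τ_Q| = 4.

Equivalence classes: [bravo=delta], [charlie], [echo].
Quotient map π: X → X/∼ sends bravo ↦ [bravo=delta], charlie ↦ [charlie], delta ↦ [bravo=delta], echo ↦ [echo].
For each subset V ⊆ X/∼, compute π^{-1}(V) ⊆ X and check whether π^{-1}(V) ∈ τ. V is open in τ_Q iff π^{-1}(V) ∈ τ.
  V = {}: π^{-1}(V) = ∅ ∈ τ ✓.
  V = {[bravo=delta]}: π^{-1}(V) = {bravo, delta} ∉ τ ✗.
  V = {[charlie]}: π^{-1}(V) = {charlie} ∉ τ ✗.
  V = {[bravo=delta], [charlie]}: π^{-1}(V) = {bravo, charlie, delta} ∈ τ ✓.
  V = {[echo]}: π^{-1}(V) = {echo} ∈ τ ✓.
  V = {[bravo=delta], [echo]}: π^{-1}(V) = {bravo, delta, echo} ∉ τ ✗.
  V = {[charlie], [echo]}: π^{-1}(V) = {charlie, echo} ∉ τ ✗.
  V = {[bravo=delta], [charlie], [echo]}: π^{-1}(V) = {bravo, charlie, delta, echo} ∈ τ ✓.
Open sets in the quotient: τ_Q = {{}, {[bravo=delta], [charlie]}, {[echo]}, {[bravo=delta], [charlie], [echo]}} (4 elements).


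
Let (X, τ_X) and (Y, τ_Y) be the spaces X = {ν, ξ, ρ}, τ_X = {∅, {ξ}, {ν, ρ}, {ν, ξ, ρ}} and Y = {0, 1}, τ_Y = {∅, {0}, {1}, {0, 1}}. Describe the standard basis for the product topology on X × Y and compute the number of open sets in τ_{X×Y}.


Basis B = {∅ × ∅, {ξ} × {0}, {ξ} × {1}, {ν, ρ} × {0}, {ν, ρ} × {1}, {ξ} × {0, 1}, {ν, ξ, ρ} × {0}, {ν, ξ, ρ} × {1}, {ν, ρ} × {0, 1}, {ν, ξ, ρ} × {0, 1}}; |τ_{X×Y}| = 16.

Enumerate products U × V with U ∈ τ_X, V ∈ τ_Y (deduplicated):
  ∅ × ∅ = {} (∅)
  {ξ} × {0} = {(ξ,0)}
  {ξ} × {1} = {(ξ,1)}
  {ν, ρ} × {0} = {(ν,0), (ρ,0)}
  {ν, ρ} × {1} = {(ν,1), (ρ,1)}
  {ξ} × {0, 1} = {(ξ,0), (ξ,1)}
  {ν, ξ, ρ} × {0} = {(ν,0), (ξ,0), (ρ,0)}
  {ν, ξ, ρ} × {1} = {(ν,1), (ξ,1), (ρ,1)}
  {ν, ρ} × {0, 1} = {(ν,0), (ν,1), (ρ,0), (ρ,1)}
  {ν, ξ, ρ} × {0, 1} = {(ν,0), (ν,1), (ξ,0), (ξ,1), (ρ,0), (ρ,1)}
These 10 distinct sets form the basis B.
Close under arbitrary unions to get τ_{X×Y}; counting gives |τ_{X×Y}| = 16.


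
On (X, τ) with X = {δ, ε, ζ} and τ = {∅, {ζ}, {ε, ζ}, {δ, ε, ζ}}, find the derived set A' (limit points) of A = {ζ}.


A' = {δ, ε}

For each x ∈ X, list the open sets U ∈ τ with x ∈ U, then check whether U ∩ (A ∖ {x}) ≠ ∅ for every such U.
  x = δ: opens ∋ x are {δ, ε, ζ}; each meets A ∖ {δ}, so x IS a limit point.
  x = ε: opens ∋ x are {ε, ζ}, {δ, ε, ζ}; each meets A ∖ {ε}, so x IS a limit point.
  x = ζ: open {ζ} ∋ x has {ζ} ∩ (A ∖ {ζ}) = ∅, so x is NOT a limit point.
Collecting: A' = {δ, ε}.


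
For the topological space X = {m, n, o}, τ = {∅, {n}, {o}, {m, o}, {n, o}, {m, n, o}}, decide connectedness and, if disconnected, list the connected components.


(X, τ) is disconnected; components = [{n}, {m, o}].

Find clopen sets (U ∈ τ with X ∖ U ∈ τ):
  U = ∅, X ∖ U = {m, n, o} — both open, so U is clopen.
  U = {n}, X ∖ U = {m, o} — both open, so U is clopen.
  U = {m, o}, X ∖ U = {n} — both open, so U is clopen.
  U = {m, n, o}, X ∖ U = ∅ — both open, so U is clopen.
Nontrivial clopen(s) exist: e.g. {n}. So (X, τ) is disconnected.
Compute connected components by grouping points that agree on all clopens:
  component: {n}
  component: {m, o}


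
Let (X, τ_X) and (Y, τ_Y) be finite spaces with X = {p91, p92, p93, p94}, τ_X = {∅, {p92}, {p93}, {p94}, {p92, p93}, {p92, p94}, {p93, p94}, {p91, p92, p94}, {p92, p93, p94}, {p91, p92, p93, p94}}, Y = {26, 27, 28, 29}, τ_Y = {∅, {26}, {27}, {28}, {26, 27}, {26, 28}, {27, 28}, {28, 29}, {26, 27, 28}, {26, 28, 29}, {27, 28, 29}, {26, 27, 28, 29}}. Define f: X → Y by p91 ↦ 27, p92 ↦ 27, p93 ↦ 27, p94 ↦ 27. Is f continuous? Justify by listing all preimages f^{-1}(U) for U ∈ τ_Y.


f IS continuous.

Compute f^{-1}(U) for each U ∈ τ_Y:
  U = ∅: f^{-1}(U) = ∅ ∈ τ_X ✓.
  U = {26}: f^{-1}(U) = ∅ ∈ τ_X ✓.
  U = {27}: f^{-1}(U) = {p91, p92, p93, p94} ∈ τ_X ✓.
  U = {28}: f^{-1}(U) = ∅ ∈ τ_X ✓.
  U = {26, 27}: f^{-1}(U) = {p91, p92, p93, p94} ∈ τ_X ✓.
  U = {26, 28}: f^{-1}(U) = ∅ ∈ τ_X ✓.
  U = {27, 28}: f^{-1}(U) = {p91, p92, p93, p94} ∈ τ_X ✓.
  U = {28, 29}: f^{-1}(U) = ∅ ∈ τ_X ✓.
  U = {26, 27, 28}: f^{-1}(U) = {p91, p92, p93, p94} ∈ τ_X ✓.
  U = {26, 28, 29}: f^{-1}(U) = ∅ ∈ τ_X ✓.
  U = {27, 28, 29}: f^{-1}(U) = {p91, p92, p93, p94} ∈ τ_X ✓.
  U = {26, 27, 28, 29}: f^{-1}(U) = {p91, p92, p93, p94} ∈ τ_X ✓.
Every preimage lies in τ_X, so f IS continuous.


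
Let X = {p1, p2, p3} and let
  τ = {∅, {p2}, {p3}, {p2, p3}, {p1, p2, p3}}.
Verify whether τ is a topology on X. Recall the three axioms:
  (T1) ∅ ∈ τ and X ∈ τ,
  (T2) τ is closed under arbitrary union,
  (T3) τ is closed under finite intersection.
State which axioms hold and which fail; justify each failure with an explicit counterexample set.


τ IS a topology on X.

Axiom (T1): ∅ ∈ τ? Yes; X ∈ τ? Yes.
Axiom (T2/T3): check pairwise unions and intersections of members of τ.
All pairwise intersections and unions checked — each lies in τ. Therefore τ satisfies (T1), (T2), (T3): it IS a topology on X.


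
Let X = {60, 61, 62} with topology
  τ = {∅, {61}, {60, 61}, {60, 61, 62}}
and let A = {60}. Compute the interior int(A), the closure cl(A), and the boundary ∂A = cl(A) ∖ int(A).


int(A) = ∅, cl(A) = {60, 62}, ∂A = {60, 62}.

Closed sets in (X, τ) are complements of opens:
  closed(X, τ) = {∅, {62}, {60, 62}, {60, 61, 62}}.
int(A) = ⋃ {U ∈ τ : U ⊆ A}. Opens contained in A: ∅.
Taking the union of these: int(A) = ∅.
cl(A) = ⋂ {C closed : A ⊆ C}. Closed sets containing A: {60, 62}, {60, 61, 62}.
Intersecting these: cl(A) = {60, 62}.
∂A = cl(A) ∖ int(A) = {60, 62} ∖ ∅ = {60, 62}.


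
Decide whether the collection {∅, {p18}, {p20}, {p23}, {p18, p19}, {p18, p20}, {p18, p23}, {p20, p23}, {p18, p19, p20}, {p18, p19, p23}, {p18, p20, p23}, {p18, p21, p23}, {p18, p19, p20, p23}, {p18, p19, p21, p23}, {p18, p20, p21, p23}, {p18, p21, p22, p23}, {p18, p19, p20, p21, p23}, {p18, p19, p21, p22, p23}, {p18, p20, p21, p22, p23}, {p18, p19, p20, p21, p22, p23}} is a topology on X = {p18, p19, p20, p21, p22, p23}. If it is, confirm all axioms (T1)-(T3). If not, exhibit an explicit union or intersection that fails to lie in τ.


τ IS a topology on X.

Axiom (T1): ∅ ∈ τ? Yes; X ∈ τ? Yes.
Axiom (T2/T3): check pairwise unions and intersections of members of τ.
All pairwise intersections and unions checked — each lies in τ. Therefore τ satisfies (T1), (T2), (T3): it IS a topology on X.


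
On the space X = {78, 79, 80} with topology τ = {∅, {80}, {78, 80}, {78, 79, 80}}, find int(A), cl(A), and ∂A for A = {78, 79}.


int(A) = ∅, cl(A) = {78, 79}, ∂A = {78, 79}.

Closed sets in (X, τ) are complements of opens:
  closed(X, τ) = {∅, {79}, {78, 79}, {78, 79, 80}}.
int(A) = ⋃ {U ∈ τ : U ⊆ A}. Opens contained in A: ∅.
Taking the union of these: int(A) = ∅.
cl(A) = ⋂ {C closed : A ⊆ C}. Closed sets containing A: {78, 79}, {78, 79, 80}.
Intersecting these: cl(A) = {78, 79}.
∂A = cl(A) ∖ int(A) = {78, 79} ∖ ∅ = {78, 79}.


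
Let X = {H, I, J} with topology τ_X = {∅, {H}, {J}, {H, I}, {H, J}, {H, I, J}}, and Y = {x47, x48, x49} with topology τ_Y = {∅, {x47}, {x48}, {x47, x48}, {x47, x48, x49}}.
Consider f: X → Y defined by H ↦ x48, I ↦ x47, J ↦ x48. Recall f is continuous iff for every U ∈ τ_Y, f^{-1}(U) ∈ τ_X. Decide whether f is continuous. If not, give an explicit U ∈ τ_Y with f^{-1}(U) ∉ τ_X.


f is NOT continuous.

Compute f^{-1}(U) for each U ∈ τ_Y:
  U = ∅: f^{-1}(U) = ∅ ∈ τ_X ✓.
  U = {x47}: f^{-1}(U) = {I} ∉ τ_X ✗.
  U = {x48}: f^{-1}(U) = {H, J} ∈ τ_X ✓.
  U = {x47, x48}: f^{-1}(U) = {H, I, J} ∈ τ_X ✓.
  U = {x47, x48, x49}: f^{-1}(U) = {H, I, J} ∈ τ_X ✓.
Found U = {x47} with f^{-1}(U) = {I} not in τ_X. Therefore f is NOT continuous.


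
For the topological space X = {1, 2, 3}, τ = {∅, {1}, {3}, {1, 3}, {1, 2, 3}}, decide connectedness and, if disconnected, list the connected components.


(X, τ) is connected.

Find clopen sets (U ∈ τ with X ∖ U ∈ τ):
  U = ∅, X ∖ U = {1, 2, 3} — both open, so U is clopen.
  U = {1, 2, 3}, X ∖ U = ∅ — both open, so U is clopen.
Only trivial clopens (∅ and X) exist, so (X, τ) is connected.
Compute connected components by grouping points that agree on all clopens:
  component: {1, 2, 3}


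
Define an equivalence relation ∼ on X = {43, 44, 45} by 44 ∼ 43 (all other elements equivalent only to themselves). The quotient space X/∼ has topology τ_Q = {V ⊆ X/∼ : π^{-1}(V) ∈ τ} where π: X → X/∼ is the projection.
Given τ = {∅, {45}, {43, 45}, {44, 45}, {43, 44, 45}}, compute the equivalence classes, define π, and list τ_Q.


X/∼ = {[43=44], [45]}; |τ_Q| = 3.

Equivalence classes: [43=44], [45].
Quotient map π: X → X/∼ sends 43 ↦ [43=44], 44 ↦ [43=44], 45 ↦ [45].
For each subset V ⊆ X/∼, compute π^{-1}(V) ⊆ X and check whether π^{-1}(V) ∈ τ. V is open in τ_Q iff π^{-1}(V) ∈ τ.
  V = {}: π^{-1}(V) = ∅ ∈ τ ✓.
  V = {[43=44]}: π^{-1}(V) = {43, 44} ∉ τ ✗.
  V = {[45]}: π^{-1}(V) = {45} ∈ τ ✓.
  V = {[43=44], [45]}: π^{-1}(V) = {43, 44, 45} ∈ τ ✓.
Open sets in the quotient: τ_Q = {{}, {[45]}, {[43=44], [45]}} (3 elements).


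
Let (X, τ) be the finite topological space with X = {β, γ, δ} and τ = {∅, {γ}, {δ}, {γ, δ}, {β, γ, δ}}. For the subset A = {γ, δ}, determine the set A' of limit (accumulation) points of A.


A' = {β}

For each x ∈ X, list the open sets U ∈ τ with x ∈ U, then check whether U ∩ (A ∖ {x}) ≠ ∅ for every such U.
  x = β: opens ∋ x are {β, γ, δ}; each meets A ∖ {β}, so x IS a limit point.
  x = γ: open {γ} ∋ x has {γ} ∩ (A ∖ {γ}) = ∅, so x is NOT a limit point.
  x = δ: open {δ} ∋ x has {δ} ∩ (A ∖ {δ}) = ∅, so x is NOT a limit point.
Collecting: A' = {β}.


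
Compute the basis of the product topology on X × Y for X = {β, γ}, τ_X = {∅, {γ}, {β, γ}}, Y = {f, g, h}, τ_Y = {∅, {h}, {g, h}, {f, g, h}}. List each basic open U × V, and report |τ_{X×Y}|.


Basis B = {∅ × ∅, {γ} × {h}, {β, γ} × {h}, {γ} × {g, h}, {γ} × {f, g, h}, {β, γ} × {g, h}, {β, γ} × {f, g, h}}; |τ_{X×Y}| = 10.

Enumerate products U × V with U ∈ τ_X, V ∈ τ_Y (deduplicated):
  ∅ × ∅ = {} (∅)
  {γ} × {h} = {(γ,h)}
  {β, γ} × {h} = {(β,h), (γ,h)}
  {γ} × {g, h} = {(γ,g), (γ,h)}
  {γ} × {f, g, h} = {(γ,f), (γ,g), (γ,h)}
  {β, γ} × {g, h} = {(β,g), (β,h), (γ,g), (γ,h)}
  {β, γ} × {f, g, h} = {(β,f), (β,g), (β,h), (γ,f), (γ,g), (γ,h)}
These 7 distinct sets form the basis B.
Close under arbitrary unions to get τ_{X×Y}; counting gives |τ_{X×Y}| = 10.


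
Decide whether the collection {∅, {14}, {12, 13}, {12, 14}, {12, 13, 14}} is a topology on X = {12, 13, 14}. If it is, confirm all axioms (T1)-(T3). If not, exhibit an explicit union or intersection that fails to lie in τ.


τ is NOT a topology on X.

Axiom (T1): ∅ ∈ τ? Yes; X ∈ τ? Yes.
Axiom (T2/T3): check pairwise unions and intersections of members of τ.
Counterexample for (T3): {12, 13} ∩ {12, 14} = {12} ∉ τ. Therefore τ is NOT a topology.


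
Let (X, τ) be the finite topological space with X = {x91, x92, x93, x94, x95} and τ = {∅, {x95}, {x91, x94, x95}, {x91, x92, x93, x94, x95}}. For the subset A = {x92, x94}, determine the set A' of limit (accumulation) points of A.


A' = {x91, x92, x93}

For each x ∈ X, list the open sets U ∈ τ with x ∈ U, then check whether U ∩ (A ∖ {x}) ≠ ∅ for every such U.
  x = x91: opens ∋ x are {x91, x94, x95}, {x91, x92, x93, x94, x95}; each meets A ∖ {x91}, so x IS a limit point.
  x = x92: opens ∋ x are {x91, x92, x93, x94, x95}; each meets A ∖ {x92}, so x IS a limit point.
  x = x93: opens ∋ x are {x91, x92, x93, x94, x95}; each meets A ∖ {x93}, so x IS a limit point.
  x = x94: open {x91, x94, x95} ∋ x has {x91, x94, x95} ∩ (A ∖ {x94}) = ∅, so x is NOT a limit point.
  x = x95: open {x95} ∋ x has {x95} ∩ (A ∖ {x95}) = ∅, so x is NOT a limit point.
Collecting: A' = {x91, x92, x93}.


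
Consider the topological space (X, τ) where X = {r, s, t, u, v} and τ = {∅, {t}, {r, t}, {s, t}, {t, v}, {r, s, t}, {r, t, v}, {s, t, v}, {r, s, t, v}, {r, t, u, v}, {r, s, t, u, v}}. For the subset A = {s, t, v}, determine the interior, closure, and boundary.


int(A) = {s, t, v}, cl(A) = {r, s, t, u, v}, ∂A = {r, u}.

Closed sets in (X, τ) are complements of opens:
  closed(X, τ) = {∅, {s}, {u}, {r, u}, {s, u}, {u, v}, {r, s, u}, {r, u, v}, {s, u, v}, {r, s, u, v}, {r, s, t, u, v}}.
int(A) = ⋃ {U ∈ τ : U ⊆ A}. Opens contained in A: ∅, {t}, {s, t}, {t, v}, {s, t, v}.
Taking the union of these: int(A) = {s, t, v}.
cl(A) = ⋂ {C closed : A ⊆ C}. Closed sets containing A: {r, s, t, u, v}.
Intersecting these: cl(A) = {r, s, t, u, v}.
∂A = cl(A) ∖ int(A) = {r, s, t, u, v} ∖ {s, t, v} = {r, u}.


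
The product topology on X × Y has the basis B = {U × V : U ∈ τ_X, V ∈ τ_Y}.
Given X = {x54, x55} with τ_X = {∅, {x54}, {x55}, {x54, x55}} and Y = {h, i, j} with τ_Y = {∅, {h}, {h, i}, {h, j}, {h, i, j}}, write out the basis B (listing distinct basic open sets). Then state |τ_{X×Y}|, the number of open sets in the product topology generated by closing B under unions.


Basis B = {∅ × ∅, {x54} × {h}, {x55} × {h}, {x54} × {h, i}, {x54} × {h, j}, {x54, x55} × {h}, {x55} × {h, i}, {x55} × {h, j}, {x54} × {h, i, j}, {x55} × {h, i, j}, {x54, x55} × {h, i}, {x54, x55} × {h, j}, {x54, x55} × {h, i, j}}; |τ_{X×Y}| = 25.

Enumerate products U × V with U ∈ τ_X, V ∈ τ_Y (deduplicated):
  ∅ × ∅ = {} (∅)
  {x54} × {h} = {(x54,h)}
  {x55} × {h} = {(x55,h)}
  {x54} × {h, i} = {(x54,h), (x54,i)}
  {x54} × {h, j} = {(x54,h), (x54,j)}
  {x54, x55} × {h} = {(x54,h), (x55,h)}
  {x55} × {h, i} = {(x55,h), (x55,i)}
  {x55} × {h, j} = {(x55,h), (x55,j)}
  {x54} × {h, i, j} = {(x54,h), (x54,i), (x54,j)}
  {x55} × {h, i, j} = {(x55,h), (x55,i), (x55,j)}
  {x54, x55} × {h, i} = {(x54,h), (x54,i), (x55,h), (x55,i)}
  {x54, x55} × {h, j} = {(x54,h), (x54,j), (x55,h), (x55,j)}
  {x54, x55} × {h, i, j} = {(x54,h), (x54,i), (x54,j), (x55,h), (x55,i), (x55,j)}
These 13 distinct sets form the basis B.
Close under arbitrary unions to get τ_{X×Y}; counting gives |τ_{X×Y}| = 25.


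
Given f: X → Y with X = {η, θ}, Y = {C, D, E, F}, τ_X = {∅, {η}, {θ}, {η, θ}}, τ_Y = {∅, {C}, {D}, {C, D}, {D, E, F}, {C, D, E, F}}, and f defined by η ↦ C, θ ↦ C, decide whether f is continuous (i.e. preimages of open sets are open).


f IS continuous.

Compute f^{-1}(U) for each U ∈ τ_Y:
  U = ∅: f^{-1}(U) = ∅ ∈ τ_X ✓.
  U = {C}: f^{-1}(U) = {η, θ} ∈ τ_X ✓.
  U = {D}: f^{-1}(U) = ∅ ∈ τ_X ✓.
  U = {C, D}: f^{-1}(U) = {η, θ} ∈ τ_X ✓.
  U = {D, E, F}: f^{-1}(U) = ∅ ∈ τ_X ✓.
  U = {C, D, E, F}: f^{-1}(U) = {η, θ} ∈ τ_X ✓.
Every preimage lies in τ_X, so f IS continuous.


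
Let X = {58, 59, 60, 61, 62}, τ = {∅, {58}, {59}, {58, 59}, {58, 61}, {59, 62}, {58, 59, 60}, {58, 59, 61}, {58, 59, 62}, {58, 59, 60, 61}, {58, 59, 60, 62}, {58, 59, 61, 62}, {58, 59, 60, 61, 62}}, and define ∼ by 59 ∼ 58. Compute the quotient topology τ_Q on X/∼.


X/∼ = {[58=59], [60], [61], [62]}; |τ_Q| = 9.

Equivalence classes: [58=59], [60], [61], [62].
Quotient map π: X → X/∼ sends 58 ↦ [58=59], 59 ↦ [58=59], 60 ↦ [60], 61 ↦ [61], 62 ↦ [62].
For each subset V ⊆ X/∼, compute π^{-1}(V) ⊆ X and check whether π^{-1}(V) ∈ τ. V is open in τ_Q iff π^{-1}(V) ∈ τ.
  V = {}: π^{-1}(V) = ∅ ∈ τ ✓.
  V = {[58=59]}: π^{-1}(V) = {58, 59} ∈ τ ✓.
  V = {[60]}: π^{-1}(V) = {60} ∉ τ ✗.
  V = {[58=59], [60]}: π^{-1}(V) = {58, 59, 60} ∈ τ ✓.
  V = {[61]}: π^{-1}(V) = {61} ∉ τ ✗.
  V = {[58=59], [61]}: π^{-1}(V) = {58, 59, 61} ∈ τ ✓.
  V = {[60], [61]}: π^{-1}(V) = {60, 61} ∉ τ ✗.
  V = {[58=59], [60], [61]}: π^{-1}(V) = {58, 59, 60, 61} ∈ τ ✓.
  V = {[62]}: π^{-1}(V) = {62} ∉ τ ✗.
  V = {[58=59], [62]}: π^{-1}(V) = {58, 59, 62} ∈ τ ✓.
  V = {[60], [62]}: π^{-1}(V) = {60, 62} ∉ τ ✗.
  V = {[58=59], [60], [62]}: π^{-1}(V) = {58, 59, 60, 62} ∈ τ ✓.
  V = {[61], [62]}: π^{-1}(V) = {61, 62} ∉ τ ✗.
  V = {[58=59], [61], [62]}: π^{-1}(V) = {58, 59, 61, 62} ∈ τ ✓.
  V = {[60], [61], [62]}: π^{-1}(V) = {60, 61, 62} ∉ τ ✗.
  V = {[58=59], [60], [61], [62]}: π^{-1}(V) = {58, 59, 60, 61, 62} ∈ τ ✓.
Open sets in the quotient: τ_Q = {{}, {[58=59]}, {[58=59], [60]}, {[58=59], [61]}, {[58=59], [60], [61]}, {[58=59], [62]}, {[58=59], [60], [62]}, {[58=59], [61], [62]}, {[58=59], [60], [61], [62]}} (9 elements).


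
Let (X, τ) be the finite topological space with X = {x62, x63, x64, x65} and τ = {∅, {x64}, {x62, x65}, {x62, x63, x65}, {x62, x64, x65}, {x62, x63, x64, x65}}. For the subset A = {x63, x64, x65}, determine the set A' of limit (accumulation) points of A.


A' = {x62, x63}

For each x ∈ X, list the open sets U ∈ τ with x ∈ U, then check whether U ∩ (A ∖ {x}) ≠ ∅ for every such U.
  x = x62: opens ∋ x are {x62, x65}, {x62, x63, x65}, {x62, x64, x65}, {x62, x63, x64, x65}; each meets A ∖ {x62}, so x IS a limit point.
  x = x63: opens ∋ x are {x62, x63, x65}, {x62, x63, x64, x65}; each meets A ∖ {x63}, so x IS a limit point.
  x = x64: open {x64} ∋ x has {x64} ∩ (A ∖ {x64}) = ∅, so x is NOT a limit point.
  x = x65: open {x62, x65} ∋ x has {x62, x65} ∩ (A ∖ {x65}) = ∅, so x is NOT a limit point.
Collecting: A' = {x62, x63}.


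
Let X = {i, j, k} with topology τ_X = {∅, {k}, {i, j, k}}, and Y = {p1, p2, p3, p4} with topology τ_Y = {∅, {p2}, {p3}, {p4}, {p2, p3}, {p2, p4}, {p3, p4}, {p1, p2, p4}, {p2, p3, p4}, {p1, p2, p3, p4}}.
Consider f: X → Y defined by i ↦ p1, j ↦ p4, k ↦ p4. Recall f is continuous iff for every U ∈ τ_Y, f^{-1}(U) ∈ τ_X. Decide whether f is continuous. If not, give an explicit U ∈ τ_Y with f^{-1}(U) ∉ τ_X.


f is NOT continuous.

Compute f^{-1}(U) for each U ∈ τ_Y:
  U = ∅: f^{-1}(U) = ∅ ∈ τ_X ✓.
  U = {p2}: f^{-1}(U) = ∅ ∈ τ_X ✓.
  U = {p3}: f^{-1}(U) = ∅ ∈ τ_X ✓.
  U = {p4}: f^{-1}(U) = {j, k} ∉ τ_X ✗.
  U = {p2, p3}: f^{-1}(U) = ∅ ∈ τ_X ✓.
  U = {p2, p4}: f^{-1}(U) = {j, k} ∉ τ_X ✗.
  U = {p3, p4}: f^{-1}(U) = {j, k} ∉ τ_X ✗.
  U = {p1, p2, p4}: f^{-1}(U) = {i, j, k} ∈ τ_X ✓.
  U = {p2, p3, p4}: f^{-1}(U) = {j, k} ∉ τ_X ✗.
  U = {p1, p2, p3, p4}: f^{-1}(U) = {i, j, k} ∈ τ_X ✓.
Found U = {p4} with f^{-1}(U) = {j, k} not in τ_X. Therefore f is NOT continuous.


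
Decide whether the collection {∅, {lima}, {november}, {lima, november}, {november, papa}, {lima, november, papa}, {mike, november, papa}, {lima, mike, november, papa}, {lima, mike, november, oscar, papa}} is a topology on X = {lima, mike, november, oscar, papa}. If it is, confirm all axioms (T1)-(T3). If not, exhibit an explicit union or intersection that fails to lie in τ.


τ IS a topology on X.

Axiom (T1): ∅ ∈ τ? Yes; X ∈ τ? Yes.
Axiom (T2/T3): check pairwise unions and intersections of members of τ.
All pairwise intersections and unions checked — each lies in τ. Therefore τ satisfies (T1), (T2), (T3): it IS a topology on X.


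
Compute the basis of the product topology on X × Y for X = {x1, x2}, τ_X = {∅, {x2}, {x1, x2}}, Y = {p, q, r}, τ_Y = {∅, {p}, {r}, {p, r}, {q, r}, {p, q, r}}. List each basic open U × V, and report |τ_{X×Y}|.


Basis B = {∅ × ∅, {x2} × {p}, {x2} × {r}, {x1, x2} × {p}, {x1, x2} × {r}, {x2} × {p, r}, {x2} × {q, r}, {x2} × {p, q, r}, {x1, x2} × {p, r}, {x1, x2} × {q, r}, {x1, x2} × {p, q, r}}; |τ_{X×Y}| = 18.

Enumerate products U × V with U ∈ τ_X, V ∈ τ_Y (deduplicated):
  ∅ × ∅ = {} (∅)
  {x2} × {p} = {(x2,p)}
  {x2} × {r} = {(x2,r)}
  {x1, x2} × {p} = {(x1,p), (x2,p)}
  {x1, x2} × {r} = {(x1,r), (x2,r)}
  {x2} × {p, r} = {(x2,p), (x2,r)}
  {x2} × {q, r} = {(x2,q), (x2,r)}
  {x2} × {p, q, r} = {(x2,p), (x2,q), (x2,r)}
  {x1, x2} × {p, r} = {(x1,p), (x1,r), (x2,p), (x2,r)}
  {x1, x2} × {q, r} = {(x1,q), (x1,r), (x2,q), (x2,r)}
  {x1, x2} × {p, q, r} = {(x1,p), (x1,q), (x1,r), (x2,p), (x2,q), (x2,r)}
These 11 distinct sets form the basis B.
Close under arbitrary unions to get τ_{X×Y}; counting gives |τ_{X×Y}| = 18.


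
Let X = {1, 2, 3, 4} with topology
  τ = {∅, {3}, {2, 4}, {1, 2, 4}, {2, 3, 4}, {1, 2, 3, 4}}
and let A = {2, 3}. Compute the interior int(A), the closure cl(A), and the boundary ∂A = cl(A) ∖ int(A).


int(A) = {3}, cl(A) = {1, 2, 3, 4}, ∂A = {1, 2, 4}.

Closed sets in (X, τ) are complements of opens:
  closed(X, τ) = {∅, {1}, {3}, {1, 3}, {1, 2, 4}, {1, 2, 3, 4}}.
int(A) = ⋃ {U ∈ τ : U ⊆ A}. Opens contained in A: ∅, {3}.
Taking the union of these: int(A) = {3}.
cl(A) = ⋂ {C closed : A ⊆ C}. Closed sets containing A: {1, 2, 3, 4}.
Intersecting these: cl(A) = {1, 2, 3, 4}.
∂A = cl(A) ∖ int(A) = {1, 2, 3, 4} ∖ {3} = {1, 2, 4}.


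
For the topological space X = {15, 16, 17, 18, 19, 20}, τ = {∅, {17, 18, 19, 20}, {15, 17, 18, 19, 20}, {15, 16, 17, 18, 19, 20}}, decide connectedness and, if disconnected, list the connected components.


(X, τ) is connected.

Find clopen sets (U ∈ τ with X ∖ U ∈ τ):
  U = ∅, X ∖ U = {15, 16, 17, 18, 19, 20} — both open, so U is clopen.
  U = {15, 16, 17, 18, 19, 20}, X ∖ U = ∅ — both open, so U is clopen.
Only trivial clopens (∅ and X) exist, so (X, τ) is connected.
Compute connected components by grouping points that agree on all clopens:
  component: {15, 16, 17, 18, 19, 20}


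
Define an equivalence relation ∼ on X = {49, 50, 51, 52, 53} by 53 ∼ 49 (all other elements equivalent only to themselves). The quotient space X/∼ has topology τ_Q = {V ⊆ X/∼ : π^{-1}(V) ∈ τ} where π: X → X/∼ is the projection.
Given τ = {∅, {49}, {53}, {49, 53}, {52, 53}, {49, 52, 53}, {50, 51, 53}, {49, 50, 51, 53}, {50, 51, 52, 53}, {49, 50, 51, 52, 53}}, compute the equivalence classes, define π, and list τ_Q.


X/∼ = {[49=53], [50], [51], [52]}; |τ_Q| = 5.

Equivalence classes: [49=53], [50], [51], [52].
Quotient map π: X → X/∼ sends 49 ↦ [49=53], 50 ↦ [50], 51 ↦ [51], 52 ↦ [52], 53 ↦ [49=53].
For each subset V ⊆ X/∼, compute π^{-1}(V) ⊆ X and check whether π^{-1}(V) ∈ τ. V is open in τ_Q iff π^{-1}(V) ∈ τ.
  V = {}: π^{-1}(V) = ∅ ∈ τ ✓.
  V = {[49=53]}: π^{-1}(V) = {49, 53} ∈ τ ✓.
  V = {[50]}: π^{-1}(V) = {50} ∉ τ ✗.
  V = {[49=53], [50]}: π^{-1}(V) = {49, 50, 53} ∉ τ ✗.
  V = {[51]}: π^{-1}(V) = {51} ∉ τ ✗.
  V = {[49=53], [51]}: π^{-1}(V) = {49, 51, 53} ∉ τ ✗.
  V = {[50], [51]}: π^{-1}(V) = {50, 51} ∉ τ ✗.
  V = {[49=53], [50], [51]}: π^{-1}(V) = {49, 50, 51, 53} ∈ τ ✓.
  V = {[52]}: π^{-1}(V) = {52} ∉ τ ✗.
  V = {[49=53], [52]}: π^{-1}(V) = {49, 52, 53} ∈ τ ✓.
  V = {[50], [52]}: π^{-1}(V) = {50, 52} ∉ τ ✗.
  V = {[49=53], [50], [52]}: π^{-1}(V) = {49, 50, 52, 53} ∉ τ ✗.
  V = {[51], [52]}: π^{-1}(V) = {51, 52} ∉ τ ✗.
  V = {[49=53], [51], [52]}: π^{-1}(V) = {49, 51, 52, 53} ∉ τ ✗.
  V = {[50], [51], [52]}: π^{-1}(V) = {50, 51, 52} ∉ τ ✗.
  V = {[49=53], [50], [51], [52]}: π^{-1}(V) = {49, 50, 51, 52, 53} ∈ τ ✓.
Open sets in the quotient: τ_Q = {{}, {[49=53]}, {[49=53], [50], [51]}, {[49=53], [52]}, {[49=53], [50], [51], [52]}} (5 elements).


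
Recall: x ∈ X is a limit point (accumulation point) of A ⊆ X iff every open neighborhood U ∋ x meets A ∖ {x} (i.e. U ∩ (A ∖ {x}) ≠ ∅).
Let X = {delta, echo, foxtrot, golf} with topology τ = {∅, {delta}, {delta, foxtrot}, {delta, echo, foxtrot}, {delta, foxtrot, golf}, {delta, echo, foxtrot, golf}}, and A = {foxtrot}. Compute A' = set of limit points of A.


A' = {echo, golf}

For each x ∈ X, list the open sets U ∈ τ with x ∈ U, then check whether U ∩ (A ∖ {x}) ≠ ∅ for every such U.
  x = delta: open {delta} ∋ x has {delta} ∩ (A ∖ {delta}) = ∅, so x is NOT a limit point.
  x = echo: opens ∋ x are {delta, echo, foxtrot}, {delta, echo, foxtrot, golf}; each meets A ∖ {echo}, so x IS a limit point.
  x = foxtrot: open {delta, foxtrot} ∋ x has {delta, foxtrot} ∩ (A ∖ {foxtrot}) = ∅, so x is NOT a limit point.
  x = golf: opens ∋ x are {delta, foxtrot, golf}, {delta, echo, foxtrot, golf}; each meets A ∖ {golf}, so x IS a limit point.
Collecting: A' = {echo, golf}.


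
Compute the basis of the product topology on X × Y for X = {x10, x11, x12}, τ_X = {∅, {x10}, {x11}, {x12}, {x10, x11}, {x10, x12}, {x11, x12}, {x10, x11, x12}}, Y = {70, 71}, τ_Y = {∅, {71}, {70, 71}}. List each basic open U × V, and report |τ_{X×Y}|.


Basis B = {∅ × ∅, {x10} × {71}, {x11} × {71}, {x12} × {71}, {x10} × {70, 71}, {x10, x11} × {71}, {x10, x12} × {71}, {x11} × {70, 71}, {x11, x12} × {71}, {x12} × {70, 71}, {x10, x11, x12} × {71}, {x10, x11} × {70, 71}, {x10, x12} × {70, 71}, {x11, x12} × {70, 71}, {x10, x11, x12} × {70, 71}}; |τ_{X×Y}| = 27.

Enumerate products U × V with U ∈ τ_X, V ∈ τ_Y (deduplicated):
  ∅ × ∅ = {} (∅)
  {x10} × {71} = {(x10,71)}
  {x11} × {71} = {(x11,71)}
  {x12} × {71} = {(x12,71)}
  {x10} × {70, 71} = {(x10,70), (x10,71)}
  {x10, x11} × {71} = {(x10,71), (x11,71)}
  {x10, x12} × {71} = {(x10,71), (x12,71)}
  {x11} × {70, 71} = {(x11,70), (x11,71)}
  {x11, x12} × {71} = {(x11,71), (x12,71)}
  {x12} × {70, 71} = {(x12,70), (x12,71)}
  {x10, x11, x12} × {71} = {(x10,71), (x11,71), (x12,71)}
  {x10, x11} × {70, 71} = {(x10,70), (x10,71), (x11,70), (x11,71)}
  {x10, x12} × {70, 71} = {(x10,70), (x10,71), (x12,70), (x12,71)}
  {x11, x12} × {70, 71} = {(x11,70), (x11,71), (x12,70), (x12,71)}
  {x10, x11, x12} × {70, 71} = {(x10,70), (x10,71), (x11,70), (x11,71), (x12,70), (x12,71)}
These 15 distinct sets form the basis B.
Close under arbitrary unions to get τ_{X×Y}; counting gives |τ_{X×Y}| = 27.


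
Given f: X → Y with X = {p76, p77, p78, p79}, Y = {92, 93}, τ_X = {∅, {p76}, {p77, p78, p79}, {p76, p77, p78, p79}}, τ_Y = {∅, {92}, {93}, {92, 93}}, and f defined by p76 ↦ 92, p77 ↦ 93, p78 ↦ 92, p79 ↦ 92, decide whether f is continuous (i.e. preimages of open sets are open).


f is NOT continuous.

Compute f^{-1}(U) for each U ∈ τ_Y:
  U = ∅: f^{-1}(U) = ∅ ∈ τ_X ✓.
  U = {92}: f^{-1}(U) = {p76, p78, p79} ∉ τ_X ✗.
  U = {93}: f^{-1}(U) = {p77} ∉ τ_X ✗.
  U = {92, 93}: f^{-1}(U) = {p76, p77, p78, p79} ∈ τ_X ✓.
Found U = {92} with f^{-1}(U) = {p76, p78, p79} not in τ_X. Therefore f is NOT continuous.


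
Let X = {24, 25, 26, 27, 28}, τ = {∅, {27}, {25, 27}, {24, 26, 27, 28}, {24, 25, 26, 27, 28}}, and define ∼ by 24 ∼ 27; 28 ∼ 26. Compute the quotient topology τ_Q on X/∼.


X/∼ = {[24=27], [25], [26=28]}; |τ_Q| = 3.

Equivalence classes: [24=27], [25], [26=28].
Quotient map π: X → X/∼ sends 24 ↦ [24=27], 25 ↦ [25], 26 ↦ [26=28], 27 ↦ [24=27], 28 ↦ [26=28].
For each subset V ⊆ X/∼, compute π^{-1}(V) ⊆ X and check whether π^{-1}(V) ∈ τ. V is open in τ_Q iff π^{-1}(V) ∈ τ.
  V = {}: π^{-1}(V) = ∅ ∈ τ ✓.
  V = {[24=27]}: π^{-1}(V) = {24, 27} ∉ τ ✗.
  V = {[25]}: π^{-1}(V) = {25} ∉ τ ✗.
  V = {[24=27], [25]}: π^{-1}(V) = {24, 25, 27} ∉ τ ✗.
  V = {[26=28]}: π^{-1}(V) = {26, 28} ∉ τ ✗.
  V = {[24=27], [26=28]}: π^{-1}(V) = {24, 26, 27, 28} ∈ τ ✓.
  V = {[25], [26=28]}: π^{-1}(V) = {25, 26, 28} ∉ τ ✗.
  V = {[24=27], [25], [26=28]}: π^{-1}(V) = {24, 25, 26, 27, 28} ∈ τ ✓.
Open sets in the quotient: τ_Q = {{}, {[24=27], [26=28]}, {[24=27], [25], [26=28]}} (3 elements).


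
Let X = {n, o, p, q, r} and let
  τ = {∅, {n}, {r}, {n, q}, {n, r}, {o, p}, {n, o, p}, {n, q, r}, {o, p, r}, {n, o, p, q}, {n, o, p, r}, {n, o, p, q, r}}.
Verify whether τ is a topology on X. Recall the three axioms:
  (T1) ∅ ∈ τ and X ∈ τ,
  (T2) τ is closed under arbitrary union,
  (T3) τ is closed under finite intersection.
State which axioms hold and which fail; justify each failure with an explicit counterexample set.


τ IS a topology on X.

Axiom (T1): ∅ ∈ τ? Yes; X ∈ τ? Yes.
Axiom (T2/T3): check pairwise unions and intersections of members of τ.
All pairwise intersections and unions checked — each lies in τ. Therefore τ satisfies (T1), (T2), (T3): it IS a topology on X.


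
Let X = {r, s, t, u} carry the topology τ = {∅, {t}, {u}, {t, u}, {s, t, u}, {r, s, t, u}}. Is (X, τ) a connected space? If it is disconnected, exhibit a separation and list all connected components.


(X, τ) is connected.

Find clopen sets (U ∈ τ with X ∖ U ∈ τ):
  U = ∅, X ∖ U = {r, s, t, u} — both open, so U is clopen.
  U = {r, s, t, u}, X ∖ U = ∅ — both open, so U is clopen.
Only trivial clopens (∅ and X) exist, so (X, τ) is connected.
Compute connected components by grouping points that agree on all clopens:
  component: {r, s, t, u}


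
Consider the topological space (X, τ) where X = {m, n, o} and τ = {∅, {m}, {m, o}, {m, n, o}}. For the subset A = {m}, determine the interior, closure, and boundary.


int(A) = {m}, cl(A) = {m, n, o}, ∂A = {n, o}.

Closed sets in (X, τ) are complements of opens:
  closed(X, τ) = {∅, {n}, {n, o}, {m, n, o}}.
int(A) = ⋃ {U ∈ τ : U ⊆ A}. Opens contained in A: ∅, {m}.
Taking the union of these: int(A) = {m}.
cl(A) = ⋂ {C closed : A ⊆ C}. Closed sets containing A: {m, n, o}.
Intersecting these: cl(A) = {m, n, o}.
∂A = cl(A) ∖ int(A) = {m, n, o} ∖ {m} = {n, o}.


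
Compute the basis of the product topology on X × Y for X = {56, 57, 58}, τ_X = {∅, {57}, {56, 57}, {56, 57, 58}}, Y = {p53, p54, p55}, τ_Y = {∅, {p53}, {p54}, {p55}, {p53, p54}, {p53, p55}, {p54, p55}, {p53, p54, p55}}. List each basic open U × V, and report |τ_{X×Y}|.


Basis B = {∅ × ∅, {57} × {p53}, {57} × {p54}, {57} × {p55}, {56, 57} × {p53}, {56, 57} × {p54}, {56, 57} × {p55}, {57} × {p53, p54}, {57} × {p53, p55}, {57} × {p54, p55}, {56, 57, 58} × {p53}, {56, 57, 58} × {p54}, {56, 57, 58} × {p55}, {57} × {p53, p54, p55}, {56, 57} × {p53, p54}, {56, 57} × {p53, p55}, {56, 57} × {p54, p55}, {56, 57} × {p53, p54, p55}, {56, 57, 58} × {p53, p54}, {56, 57, 58} × {p53, p55}, {56, 57, 58} × {p54, p55}, {56, 57, 58} × {p53, p54, p55}}; |τ_{X×Y}| = 64.

Enumerate products U × V with U ∈ τ_X, V ∈ τ_Y (deduplicated):
  ∅ × ∅ = {} (∅)
  {57} × {p53} = {(57,p53)}
  {57} × {p54} = {(57,p54)}
  {57} × {p55} = {(57,p55)}
  {56, 57} × {p53} = {(56,p53), (57,p53)}
  {56, 57} × {p54} = {(56,p54), (57,p54)}
  {56, 57} × {p55} = {(56,p55), (57,p55)}
  {57} × {p53, p54} = {(57,p53), (57,p54)}
  {57} × {p53, p55} = {(57,p53), (57,p55)}
  {57} × {p54, p55} = {(57,p54), (57,p55)}
  {56, 57, 58} × {p53} = {(56,p53), (57,p53), (58,p53)}
  {56, 57, 58} × {p54} = {(56,p54), (57,p54), (58,p54)}
  {56, 57, 58} × {p55} = {(56,p55), (57,p55), (58,p55)}
  {57} × {p53, p54, p55} = {(57,p53), (57,p54), (57,p55)}
  {56, 57} × {p53, p54} = {(56,p53), (56,p54), (57,p53), (57,p54)}
  {56, 57} × {p53, p55} = {(56,p53), (56,p55), (57,p53), (57,p55)}
  {56, 57} × {p54, p55} = {(56,p54), (56,p55), (57,p54), (57,p55)}
  {56, 57} × {p53, p54, p55} = {(56,p53), (56,p54), (56,p55), (57,p53), (57,p54), (57,p55)}
  {56, 57, 58} × {p53, p54} = {(56,p53), (56,p54), (57,p53), (57,p54), (58,p53), (58,p54)}
  {56, 57, 58} × {p53, p55} = {(56,p53), (56,p55), (57,p53), (57,p55), (58,p53), (58,p55)}
  {56, 57, 58} × {p54, p55} = {(56,p54), (56,p55), (57,p54), (57,p55), (58,p54), (58,p55)}
  {56, 57, 58} × {p53, p54, p55} = {(56,p53), (56,p54), (56,p55), (57,p53), (57,p54), (57,p55), (58,p53), (58,p54), (58,p55)}
These 22 distinct sets form the basis B.
Close under arbitrary unions to get τ_{X×Y}; counting gives |τ_{X×Y}| = 64.


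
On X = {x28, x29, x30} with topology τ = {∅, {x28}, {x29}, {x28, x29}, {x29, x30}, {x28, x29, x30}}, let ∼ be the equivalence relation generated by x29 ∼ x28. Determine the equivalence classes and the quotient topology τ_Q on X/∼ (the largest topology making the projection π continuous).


X/∼ = {[x28=x29], [x30]}; |τ_Q| = 3.

Equivalence classes: [x28=x29], [x30].
Quotient map π: X → X/∼ sends x28 ↦ [x28=x29], x29 ↦ [x28=x29], x30 ↦ [x30].
For each subset V ⊆ X/∼, compute π^{-1}(V) ⊆ X and check whether π^{-1}(V) ∈ τ. V is open in τ_Q iff π^{-1}(V) ∈ τ.
  V = {}: π^{-1}(V) = ∅ ∈ τ ✓.
  V = {[x28=x29]}: π^{-1}(V) = {x28, x29} ∈ τ ✓.
  V = {[x30]}: π^{-1}(V) = {x30} ∉ τ ✗.
  V = {[x28=x29], [x30]}: π^{-1}(V) = {x28, x29, x30} ∈ τ ✓.
Open sets in the quotient: τ_Q = {{}, {[x28=x29]}, {[x28=x29], [x30]}} (3 elements).
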